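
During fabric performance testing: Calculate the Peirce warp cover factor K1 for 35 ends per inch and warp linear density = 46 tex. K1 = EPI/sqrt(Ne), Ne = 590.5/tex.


Formula: K1 = EPI / sqrt(Ne), with Ne = 590.5 / tex_warp
Step 1: Ne = 590.5 / 46 = 12.837
Step 2: sqrt(Ne) = sqrt(12.837) = 3.5829
Step 3: K1 = 35 / 3.5829 = 9.8

9.8


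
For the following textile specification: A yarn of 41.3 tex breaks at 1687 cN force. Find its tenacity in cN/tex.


Formula: Tenacity = Breaking force / Linear density
Tenacity = 1687 cN / 41.3 tex
Tenacity = 40.85 cN/tex

40.85 cN/tex


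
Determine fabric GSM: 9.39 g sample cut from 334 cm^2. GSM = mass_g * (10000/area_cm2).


Formula: GSM = mass_g / area_m2
Step 1: Convert area: 334 cm^2 = 334 / 10000 = 0.0334 m^2
Step 2: GSM = 9.39 g / 0.0334 m^2 = 281.1 g/m^2

281.1 g/m^2


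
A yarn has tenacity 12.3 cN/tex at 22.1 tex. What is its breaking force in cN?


Formula: Breaking force = Tenacity * Linear density
F = 12.3 cN/tex * 22.1 tex
F = 271.83 cN

271.83 cN


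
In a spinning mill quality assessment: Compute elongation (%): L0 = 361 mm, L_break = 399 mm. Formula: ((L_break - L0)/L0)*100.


Formula: Elongation (%) = ((L_break - L0) / L0) * 100
Step 1: Extension = 399 - 361 = 38 mm
Step 2: Elongation = (38 / 361) * 100
Step 3: Elongation = 0.105263 * 100 = 10.5263% ≈ 10.5%

10.5%


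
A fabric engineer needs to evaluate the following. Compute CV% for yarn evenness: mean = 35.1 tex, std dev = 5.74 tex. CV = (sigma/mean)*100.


Formula: CV% = (standard deviation / mean) * 100
Step 1: Ratio = 5.74 / 35.1 = 0.163533
Step 2: CV% = 0.163533 * 100 = 16.3533% ≈ 16.4%

16.4%


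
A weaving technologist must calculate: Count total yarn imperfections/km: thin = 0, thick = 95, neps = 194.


Formula: Total = thin places + thick places + neps
Total = 0 + 95 + 194
Total = 289 imperfections/km

289 imperfections/km


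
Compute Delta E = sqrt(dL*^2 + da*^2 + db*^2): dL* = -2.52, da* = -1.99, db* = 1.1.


Formula: Delta E = sqrt(dL*^2 + da*^2 + db*^2)
Step 1: dL*^2 = (-2.52)^2 = 6.3504
Step 2: da*^2 = (-1.99)^2 = 3.9601
Step 3: db*^2 = 1.1^2 = 1.21
Step 4: Sum = 6.3504 + 3.9601 + 1.21 = 11.5205
Step 5: Delta E = sqrt(11.5205) = 3.39

3.39 Delta E


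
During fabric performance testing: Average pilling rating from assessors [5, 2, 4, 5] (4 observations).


Formula: Mean = sum / count
Sum = 5 + 2 + 4 + 5 = 16
Mean = 16 / 4 = 4.0

4.0


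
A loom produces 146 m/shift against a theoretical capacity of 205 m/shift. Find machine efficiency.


Formula: Efficiency% = (Actual output / Theoretical output) * 100
Efficiency% = (146 / 205) * 100
Efficiency% = 0.712195 * 100 = 71.2195% ≈ 71.2%

71.2%


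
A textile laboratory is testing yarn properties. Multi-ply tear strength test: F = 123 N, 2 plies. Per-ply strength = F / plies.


Formula: Per-ply strength = Total force / Number of plies
Per-ply = 123 N / 2
Per-ply = 61.5 N

61.5 N


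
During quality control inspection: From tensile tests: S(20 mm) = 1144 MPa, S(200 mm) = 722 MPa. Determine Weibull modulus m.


Formula: m = ln(L1/L2) / ln(S2/S1)
Step 1: ln(L1/L2) = ln(20/200) = -2.30259
Step 2: S2/S1 = 722/1144 = 0.63112
Step 3: ln(S2/S1) = ln(0.63112) = -0.46026
Step 4: m = -2.30259 / -0.46026 = 5.00

5.00 (Weibull m)


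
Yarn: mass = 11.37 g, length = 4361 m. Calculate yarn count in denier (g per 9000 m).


Formula: den = (mass_g / length_m) * 9000
Substituting: den = (11.37 / 4361) * 9000
Intermediate: 11.37 / 4361 = 0.0026072 g/m
den = 0.0026072 * 9000 = 23.5 denier

23.5 denier


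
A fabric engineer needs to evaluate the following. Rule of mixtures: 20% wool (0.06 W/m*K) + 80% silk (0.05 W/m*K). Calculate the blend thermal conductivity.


Formula: Blend property = (fraction_A * property_A) + (fraction_B * property_B)
Step 1: Contribution A = 20/100 * 0.06 W/m*K = 0.012 W/m*K
Step 2: Contribution B = 80/100 * 0.05 W/m*K = 0.04 W/m*K
Step 3: Blend thermal conductivity = 0.012 + 0.04 = 0.052 W/m*K

0.052 W/m*K


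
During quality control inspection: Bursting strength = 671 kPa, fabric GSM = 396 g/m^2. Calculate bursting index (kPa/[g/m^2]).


Formula: Bursting Index = Bursting Strength / Fabric GSM
BI = 671 kPa / 396 g/m^2
BI = 1.694 kPa/(g/m^2)

1.694 kPa/(g/m^2)


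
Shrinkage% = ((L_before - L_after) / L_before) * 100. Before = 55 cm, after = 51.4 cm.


Formula: Shrinkage% = ((L_before - L_after) / L_before) * 100
Step 1: Shrinkage = 55 - 51.4 = 3.6 cm
Step 2: Shrinkage% = (3.6 / 55) * 100
Step 3: Shrinkage% = 0.065455 * 100 = 6.5455% ≈ 6.5%

6.5%


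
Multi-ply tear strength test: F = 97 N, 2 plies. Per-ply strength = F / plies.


Formula: Per-ply strength = Total force / Number of plies
Per-ply = 97 N / 2
Per-ply = 48.5 N

48.5 N


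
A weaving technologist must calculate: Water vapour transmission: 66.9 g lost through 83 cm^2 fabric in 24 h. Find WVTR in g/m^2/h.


Formula: WVTR = mass_loss / (area * time)
Step 1: Convert area: 83 cm^2 = 0.0083 m^2
Step 2: WVTR = 66.9 g / (0.0083 m^2 * 24 h)
Step 3: WVTR = 66.9 / 0.1992 = 335.8 g/m^2/h

335.8 g/m^2/h


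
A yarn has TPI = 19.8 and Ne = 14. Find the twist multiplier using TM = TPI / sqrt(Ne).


Formula: TM = TPI / sqrt(Ne)
Step 1: sqrt(Ne) = sqrt(14) = 3.7417
Step 2: TM = 19.8 / 3.7417 = 5.29

5.29 TM


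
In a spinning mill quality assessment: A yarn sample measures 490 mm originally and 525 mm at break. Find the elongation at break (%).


Formula: Elongation (%) = ((L_break - L0) / L0) * 100
Step 1: Extension = 525 - 490 = 35 mm
Step 2: Elongation = (35 / 490) * 100
Step 3: Elongation = 0.071429 * 100 = 7.1429% ≈ 7.1%

7.1%


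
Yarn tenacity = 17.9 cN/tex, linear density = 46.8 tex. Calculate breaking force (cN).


Formula: Breaking force = Tenacity * Linear density
F = 17.9 cN/tex * 46.8 tex
F = 837.72 cN

837.72 cN


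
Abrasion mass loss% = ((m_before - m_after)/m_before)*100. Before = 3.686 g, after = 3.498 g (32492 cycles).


Formula: Mass loss% = ((m_before - m_after) / m_before) * 100
Step 1: Mass loss = 3.686 - 3.498 = 0.188 g
Step 2: Ratio = 0.188 / 3.686 = 0.0510038
Step 3: Mass loss% = 0.0510038 * 100 = 5.10038% ≈ 5.10%

5.10%


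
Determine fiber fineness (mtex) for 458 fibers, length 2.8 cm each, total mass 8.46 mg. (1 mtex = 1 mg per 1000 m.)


Formula: fineness (mtex) = mass (mg) / total length (km) = (mass_mg / total_length_m) * 1000
Step 1: Convert fiber length: 2.8 cm = 0.028 m
Step 2: Total fiber length = 458 * 0.028 = 12.824 m
Step 3: Linear density = 8.46 mg / 12.824 m = 0.6597 mg/m
Step 4: fineness = 0.6597 * 1000 = 659.7 mtex

659.7 mtex


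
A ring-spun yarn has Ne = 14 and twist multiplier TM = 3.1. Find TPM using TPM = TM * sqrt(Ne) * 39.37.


Formula: TPM = TM * sqrt(Ne) * 39.37
Step 1: sqrt(Ne) = sqrt(14) = 3.7417
Step 2: TM * sqrt(Ne) = 3.1 * 3.7417 = 11.5993
Step 3: TPM = 11.5993 * 39.37 = 457 twists/m

457 twists/m


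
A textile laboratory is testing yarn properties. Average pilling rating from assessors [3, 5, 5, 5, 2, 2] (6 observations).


Formula: Mean = sum / count
Sum = 3 + 5 + 5 + 5 + 2 + 2 = 22
Mean = 22 / 6 = 3.7

3.7


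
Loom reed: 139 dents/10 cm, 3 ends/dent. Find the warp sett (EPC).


Formula: EPC = (dents per 10 cm * ends per dent) / 10
Step 1: Total ends per 10 cm = 139 * 3 = 417
Step 2: EPC = 417 / 10 = 41.7 ends/cm

41.7 ends/cm


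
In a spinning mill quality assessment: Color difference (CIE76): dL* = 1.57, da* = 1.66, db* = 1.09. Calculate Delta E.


Formula: Delta E = sqrt(dL*^2 + da*^2 + db*^2)
Step 1: dL*^2 = 1.57^2 = 2.4649
Step 2: da*^2 = 1.66^2 = 2.7556
Step 3: db*^2 = 1.09^2 = 1.1881
Step 4: Sum = 2.4649 + 2.7556 + 1.1881 = 6.4086
Step 5: Delta E = sqrt(6.4086) = 2.53

2.53 Delta E


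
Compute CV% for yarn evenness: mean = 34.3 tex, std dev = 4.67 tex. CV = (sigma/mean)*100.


Formula: CV% = (standard deviation / mean) * 100
Step 1: Ratio = 4.67 / 34.3 = 0.136152
Step 2: CV% = 0.136152 * 100 = 13.6152% ≈ 13.6%

13.6%


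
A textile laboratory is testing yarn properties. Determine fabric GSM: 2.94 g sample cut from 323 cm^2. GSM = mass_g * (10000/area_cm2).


Formula: GSM = mass_g / area_m2
Step 1: Convert area: 323 cm^2 = 323 / 10000 = 0.0323 m^2
Step 2: GSM = 2.94 g / 0.0323 m^2 = 91.0 g/m^2

91.0 g/m^2


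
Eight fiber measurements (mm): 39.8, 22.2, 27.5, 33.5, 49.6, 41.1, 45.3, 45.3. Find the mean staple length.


Formula: Mean = sum of lengths / count
Sum = 39.8 + 22.2 + 27.5 + 33.5 + 49.6 + 41.1 + 45.3 + 45.3
Sum = 304.3 mm
Mean = 304.3 / 8 = 38.04 mm

38.04 mm


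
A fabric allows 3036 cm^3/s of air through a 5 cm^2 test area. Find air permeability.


Formula: Air Permeability = Airflow / Test Area
AP = 3036 cm^3/s / 5 cm^2
AP = 607.2 cm^3/s/cm^2

607.2 cm^3/s/cm^2


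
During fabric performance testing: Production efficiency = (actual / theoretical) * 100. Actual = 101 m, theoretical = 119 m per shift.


Formula: Efficiency% = (Actual output / Theoretical output) * 100
Efficiency% = (101 / 119) * 100
Efficiency% = 0.848739 * 100 = 84.8739% ≈ 84.9%

84.9%


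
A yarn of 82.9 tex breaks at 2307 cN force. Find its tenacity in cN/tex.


Formula: Tenacity = Breaking force / Linear density
Tenacity = 2307 cN / 82.9 tex
Tenacity = 27.83 cN/tex

27.83 cN/tex


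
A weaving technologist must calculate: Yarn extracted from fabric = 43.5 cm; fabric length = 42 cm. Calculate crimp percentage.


Formula: Crimp% = ((L_yarn - L_fabric) / L_fabric) * 100
Step 1: Extension = 43.5 - 42 = 1.5 cm
Step 2: Crimp% = (1.5 / 42) * 100
Step 3: Crimp% = 0.035714 * 100 = 3.5714% ≈ 3.6%

3.6%


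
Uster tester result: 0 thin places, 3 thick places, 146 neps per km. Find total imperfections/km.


Formula: Total = thin places + thick places + neps
Total = 0 + 3 + 146
Total = 149 imperfections/km

149 imperfections/km


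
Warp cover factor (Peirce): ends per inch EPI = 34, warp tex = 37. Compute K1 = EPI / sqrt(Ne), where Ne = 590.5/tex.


Formula: K1 = EPI / sqrt(Ne), with Ne = 590.5 / tex_warp
Step 1: Ne = 590.5 / 37 = 15.959
Step 2: sqrt(Ne) = sqrt(15.959) = 3.9949
Step 3: K1 = 34 / 3.9949 = 8.5

8.5


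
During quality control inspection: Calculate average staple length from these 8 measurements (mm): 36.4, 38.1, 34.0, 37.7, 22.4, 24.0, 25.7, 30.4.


Formula: Mean = sum of lengths / count
Sum = 36.4 + 38.1 + 34.0 + 37.7 + 22.4 + 24.0 + 25.7 + 30.4
Sum = 248.7 mm
Mean = 248.7 / 8 = 31.09 mm

31.09 mm


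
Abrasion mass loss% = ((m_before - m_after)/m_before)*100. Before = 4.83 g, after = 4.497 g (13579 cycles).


Formula: Mass loss% = ((m_before - m_after) / m_before) * 100
Step 1: Mass loss = 4.83 - 4.497 = 0.333 g
Step 2: Ratio = 0.333 / 4.83 = 0.0689441
Step 3: Mass loss% = 0.0689441 * 100 = 6.89441% ≈ 6.89%

6.89%


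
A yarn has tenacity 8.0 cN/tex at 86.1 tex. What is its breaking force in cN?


Formula: Breaking force = Tenacity * Linear density
F = 8.0 cN/tex * 86.1 tex
F = 688.80 cN

688.80 cN


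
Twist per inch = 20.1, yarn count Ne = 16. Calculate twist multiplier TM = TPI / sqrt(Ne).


Formula: TM = TPI / sqrt(Ne)
Step 1: sqrt(Ne) = sqrt(16) = 4
Step 2: TM = 20.1 / 4 = 5.03

5.03 TM


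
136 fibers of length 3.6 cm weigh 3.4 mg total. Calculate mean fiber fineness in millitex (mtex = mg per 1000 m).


Formula: fineness (mtex) = mass (mg) / total length (km) = (mass_mg / total_length_m) * 1000
Step 1: Convert fiber length: 3.6 cm = 0.036 m
Step 2: Total fiber length = 136 * 0.036 = 4.896 m
Step 3: Linear density = 3.4 mg / 4.896 m = 0.6944 mg/m
Step 4: fineness = 0.6944 * 1000 = 694.4 mtex

694.4 mtex


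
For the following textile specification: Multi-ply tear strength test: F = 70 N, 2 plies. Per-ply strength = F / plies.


Formula: Per-ply strength = Total force / Number of plies
Per-ply = 70 N / 2
Per-ply = 35 N

35 N


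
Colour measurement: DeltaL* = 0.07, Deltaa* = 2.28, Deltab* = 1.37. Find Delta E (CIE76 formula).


Formula: Delta E = sqrt(dL*^2 + da*^2 + db*^2)
Step 1: dL*^2 = 0.07^2 = 0.0049
Step 2: da*^2 = 2.28^2 = 5.1984
Step 3: db*^2 = 1.37^2 = 1.8769
Step 4: Sum = 0.0049 + 5.1984 + 1.8769 = 7.0802
Step 5: Delta E = sqrt(7.0802) = 2.66

2.66 Delta E


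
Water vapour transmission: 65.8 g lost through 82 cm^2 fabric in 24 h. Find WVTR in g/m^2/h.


Formula: WVTR = mass_loss / (area * time)
Step 1: Convert area: 82 cm^2 = 0.0082 m^2
Step 2: WVTR = 65.8 g / (0.0082 m^2 * 24 h)
Step 3: WVTR = 65.8 / 0.1968 = 334.3 g/m^2/h

334.3 g/m^2/h


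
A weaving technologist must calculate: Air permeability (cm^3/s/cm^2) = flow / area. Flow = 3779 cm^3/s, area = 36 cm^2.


Formula: Air Permeability = Airflow / Test Area
AP = 3779 cm^3/s / 36 cm^2
AP = 105.0 cm^3/s/cm^2

105.0 cm^3/s/cm^2


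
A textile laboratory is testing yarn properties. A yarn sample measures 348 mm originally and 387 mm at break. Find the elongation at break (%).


Formula: Elongation (%) = ((L_break - L0) / L0) * 100
Step 1: Extension = 387 - 348 = 39 mm
Step 2: Elongation = (39 / 348) * 100
Step 3: Elongation = 0.112069 * 100 = 11.2069% ≈ 11.2%

11.2%


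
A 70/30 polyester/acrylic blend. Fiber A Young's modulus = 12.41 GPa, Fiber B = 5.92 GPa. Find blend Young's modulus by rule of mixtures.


Formula: Blend property = (fraction_A * property_A) + (fraction_B * property_B)
Step 1: Contribution A = 70/100 * 12.41 GPa = 8.687 GPa
Step 2: Contribution B = 30/100 * 5.92 GPa = 1.776 GPa
Step 3: Blend Young's modulus = 8.687 + 1.776 = 10.463 GPa

10.463 GPa


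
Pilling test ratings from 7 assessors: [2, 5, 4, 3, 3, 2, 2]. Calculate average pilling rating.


Formula: Mean = sum / count
Sum = 2 + 5 + 4 + 3 + 3 + 2 + 2 = 21
Mean = 21 / 7 = 3.0

3.0


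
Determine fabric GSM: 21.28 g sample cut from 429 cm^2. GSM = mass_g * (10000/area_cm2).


Formula: GSM = mass_g / area_m2
Step 1: Convert area: 429 cm^2 = 429 / 10000 = 0.0429 m^2
Step 2: GSM = 21.28 g / 0.0429 m^2 = 496.0 g/m^2

496.0 g/m^2


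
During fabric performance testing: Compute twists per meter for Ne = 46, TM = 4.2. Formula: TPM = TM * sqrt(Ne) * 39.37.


Formula: TPM = TM * sqrt(Ne) * 39.37
Step 1: sqrt(Ne) = sqrt(46) = 6.7823
Step 2: TM * sqrt(Ne) = 4.2 * 6.7823 = 28.4857
Step 3: TPM = 28.4857 * 39.37 = 1121 twists/m

1121 twists/m


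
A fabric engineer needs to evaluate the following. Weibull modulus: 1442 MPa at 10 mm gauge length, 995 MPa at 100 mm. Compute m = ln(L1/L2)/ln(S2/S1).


Formula: m = ln(L1/L2) / ln(S2/S1)
Step 1: ln(L1/L2) = ln(10/100) = -2.30259
Step 2: S2/S1 = 995/1442 = 0.69001
Step 3: ln(S2/S1) = ln(0.69001) = -0.37105
Step 4: m = -2.30259 / -0.37105 = 6.21

6.21 (Weibull m)


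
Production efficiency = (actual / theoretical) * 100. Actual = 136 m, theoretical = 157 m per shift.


Formula: Efficiency% = (Actual output / Theoretical output) * 100
Efficiency% = (136 / 157) * 100
Efficiency% = 0.866242 * 100 = 86.6242% ≈ 86.6%

86.6%


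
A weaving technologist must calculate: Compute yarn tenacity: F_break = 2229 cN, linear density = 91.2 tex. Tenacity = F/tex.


Formula: Tenacity = Breaking force / Linear density
Tenacity = 2229 cN / 91.2 tex
Tenacity = 24.44 cN/tex

24.44 cN/tex


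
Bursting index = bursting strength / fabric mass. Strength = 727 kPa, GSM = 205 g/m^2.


Formula: Bursting Index = Bursting Strength / Fabric GSM
BI = 727 kPa / 205 g/m^2
BI = 3.546 kPa/(g/m^2)

3.546 kPa/(g/m^2)


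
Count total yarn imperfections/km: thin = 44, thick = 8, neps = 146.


Formula: Total = thin places + thick places + neps
Total = 44 + 8 + 146
Total = 198 imperfections/km

198 imperfections/km


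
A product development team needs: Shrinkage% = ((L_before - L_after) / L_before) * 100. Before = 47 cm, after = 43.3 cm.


Formula: Shrinkage% = ((L_before - L_after) / L_before) * 100
Step 1: Shrinkage = 47 - 43.3 = 3.7 cm
Step 2: Shrinkage% = (3.7 / 47) * 100
Step 3: Shrinkage% = 0.078723 * 100 = 7.8723% ≈ 7.9%

7.9%


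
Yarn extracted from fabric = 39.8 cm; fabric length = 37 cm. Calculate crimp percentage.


Formula: Crimp% = ((L_yarn - L_fabric) / L_fabric) * 100
Step 1: Extension = 39.8 - 37 = 2.8 cm
Step 2: Crimp% = (2.8 / 37) * 100
Step 3: Crimp% = 0.075676 * 100 = 7.5676% ≈ 7.6%

7.6%


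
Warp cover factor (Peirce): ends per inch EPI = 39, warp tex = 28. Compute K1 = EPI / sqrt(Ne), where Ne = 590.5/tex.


Formula: K1 = EPI / sqrt(Ne), with Ne = 590.5 / tex_warp
Step 1: Ne = 590.5 / 28 = 21.089
Step 2: sqrt(Ne) = sqrt(21.089) = 4.5923
Step 3: K1 = 39 / 4.5923 = 8.5

8.5


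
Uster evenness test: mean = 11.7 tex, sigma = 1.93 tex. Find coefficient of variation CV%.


Formula: CV% = (standard deviation / mean) * 100
Step 1: Ratio = 1.93 / 11.7 = 0.164957
Step 2: CV% = 0.164957 * 100 = 16.4957% ≈ 16.5%

16.5%


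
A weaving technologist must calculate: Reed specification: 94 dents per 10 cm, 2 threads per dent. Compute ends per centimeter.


Formula: EPC = (dents per 10 cm * ends per dent) / 10
Step 1: Total ends per 10 cm = 94 * 2 = 188
Step 2: EPC = 188 / 10 = 18.8 ends/cm

18.8 ends/cm


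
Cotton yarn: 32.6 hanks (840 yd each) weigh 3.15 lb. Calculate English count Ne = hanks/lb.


Formula: Ne = hanks / mass_lb
Substituting: Ne = 32.6 / 3.15
Ne = 10.3

10.3 Ne


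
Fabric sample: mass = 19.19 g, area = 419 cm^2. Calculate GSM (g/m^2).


Formula: GSM = mass_g / area_m2
Step 1: Convert area: 419 cm^2 = 419 / 10000 = 0.0419 m^2
Step 2: GSM = 19.19 g / 0.0419 m^2 = 458.0 g/m^2

458.0 g/m^2


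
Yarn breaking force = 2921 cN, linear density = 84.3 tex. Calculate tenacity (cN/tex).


Formula: Tenacity = Breaking force / Linear density
Tenacity = 2921 cN / 84.3 tex
Tenacity = 34.65 cN/tex

34.65 cN/tex


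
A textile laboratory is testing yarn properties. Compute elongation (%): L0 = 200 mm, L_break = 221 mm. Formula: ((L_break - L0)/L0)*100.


Formula: Elongation (%) = ((L_break - L0) / L0) * 100
Step 1: Extension = 221 - 200 = 21 mm
Step 2: Elongation = (21 / 200) * 100
Step 3: Elongation = 0.105 * 100 = 10.5%

10.5%


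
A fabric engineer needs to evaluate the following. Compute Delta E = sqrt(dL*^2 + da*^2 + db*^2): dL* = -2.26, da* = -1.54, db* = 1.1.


Formula: Delta E = sqrt(dL*^2 + da*^2 + db*^2)
Step 1: dL*^2 = (-2.26)^2 = 5.1076
Step 2: da*^2 = (-1.54)^2 = 2.3716
Step 3: db*^2 = 1.1^2 = 1.21
Step 4: Sum = 5.1076 + 2.3716 + 1.21 = 8.6892
Step 5: Delta E = sqrt(8.6892) = 2.95

2.95 Delta E


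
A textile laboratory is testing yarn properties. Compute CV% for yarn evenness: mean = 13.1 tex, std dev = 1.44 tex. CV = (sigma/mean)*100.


Formula: CV% = (standard deviation / mean) * 100
Step 1: Ratio = 1.44 / 13.1 = 0.109924
Step 2: CV% = 0.109924 * 100 = 10.9924% ≈ 11.0%

11.0%


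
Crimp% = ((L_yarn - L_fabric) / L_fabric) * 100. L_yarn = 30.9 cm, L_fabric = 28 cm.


Formula: Crimp% = ((L_yarn - L_fabric) / L_fabric) * 100
Step 1: Extension = 30.9 - 28 = 2.9 cm
Step 2: Crimp% = (2.9 / 28) * 100
Step 3: Crimp% = 0.103571 * 100 = 10.3571% ≈ 10.4%

10.4%


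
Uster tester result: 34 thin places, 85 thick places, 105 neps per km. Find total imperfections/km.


Formula: Total = thin places + thick places + neps
Total = 34 + 85 + 105
Total = 224 imperfections/km

224 imperfections/km


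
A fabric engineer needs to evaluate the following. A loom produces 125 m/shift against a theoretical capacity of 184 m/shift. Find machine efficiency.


Formula: Efficiency% = (Actual output / Theoretical output) * 100
Efficiency% = (125 / 184) * 100
Efficiency% = 0.679348 * 100 = 67.9348% ≈ 67.9%

67.9%


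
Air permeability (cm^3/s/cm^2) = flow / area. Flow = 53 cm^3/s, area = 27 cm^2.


Formula: Air Permeability = Airflow / Test Area
AP = 53 cm^3/s / 27 cm^2
AP = 2.0 cm^3/s/cm^2

2.0 cm^3/s/cm^2


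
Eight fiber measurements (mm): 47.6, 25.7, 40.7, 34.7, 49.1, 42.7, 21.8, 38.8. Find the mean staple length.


Formula: Mean = sum of lengths / count
Sum = 47.6 + 25.7 + 40.7 + 34.7 + 49.1 + 42.7 + 21.8 + 38.8
Sum = 301.1 mm
Mean = 301.1 / 8 = 37.64 mm

37.64 mm


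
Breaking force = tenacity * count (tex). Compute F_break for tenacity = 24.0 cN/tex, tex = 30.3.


Formula: Breaking force = Tenacity * Linear density
F = 24.0 cN/tex * 30.3 tex
F = 727.20 cN

727.20 cN


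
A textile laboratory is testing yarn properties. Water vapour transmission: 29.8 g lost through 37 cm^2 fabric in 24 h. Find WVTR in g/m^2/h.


Formula: WVTR = mass_loss / (area * time)
Step 1: Convert area: 37 cm^2 = 0.0037 m^2
Step 2: WVTR = 29.8 g / (0.0037 m^2 * 24 h)
Step 3: WVTR = 29.8 / 0.0888 = 335.6 g/m^2/h

335.6 g/m^2/h


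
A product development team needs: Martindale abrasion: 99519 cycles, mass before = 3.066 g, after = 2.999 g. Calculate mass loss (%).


Formula: Mass loss% = ((m_before - m_after) / m_before) * 100
Step 1: Mass loss = 3.066 - 2.999 = 0.067 g
Step 2: Ratio = 0.067 / 3.066 = 0.0218526
Step 3: Mass loss% = 0.0218526 * 100 = 2.18526% ≈ 2.19%

2.19%


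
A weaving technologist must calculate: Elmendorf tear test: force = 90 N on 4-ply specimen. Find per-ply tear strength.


Formula: Per-ply strength = Total force / Number of plies
Per-ply = 90 N / 4
Per-ply = 22.5 N

22.5 N


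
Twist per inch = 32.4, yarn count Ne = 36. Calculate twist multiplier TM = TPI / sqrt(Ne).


Formula: TM = TPI / sqrt(Ne)
Step 1: sqrt(Ne) = sqrt(36) = 6
Step 2: TM = 32.4 / 6 = 5.40

5.40 TM


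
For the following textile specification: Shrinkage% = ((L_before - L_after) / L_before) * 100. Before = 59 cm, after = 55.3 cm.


Formula: Shrinkage% = ((L_before - L_after) / L_before) * 100
Step 1: Shrinkage = 59 - 55.3 = 3.7 cm
Step 2: Shrinkage% = (3.7 / 59) * 100
Step 3: Shrinkage% = 0.062712 * 100 = 6.2712% ≈ 6.3%

6.3%


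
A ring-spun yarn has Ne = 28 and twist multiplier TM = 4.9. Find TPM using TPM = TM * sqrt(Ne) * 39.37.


Formula: TPM = TM * sqrt(Ne) * 39.37
Step 1: sqrt(Ne) = sqrt(28) = 5.2915
Step 2: TM * sqrt(Ne) = 4.9 * 5.2915 = 25.9284
Step 3: TPM = 25.9284 * 39.37 = 1021 twists/m

1021 twists/m


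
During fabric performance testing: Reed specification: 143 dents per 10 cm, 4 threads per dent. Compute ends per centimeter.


Formula: EPC = (dents per 10 cm * ends per dent) / 10
Step 1: Total ends per 10 cm = 143 * 4 = 572
Step 2: EPC = 572 / 10 = 57.2 ends/cm

57.2 ends/cm


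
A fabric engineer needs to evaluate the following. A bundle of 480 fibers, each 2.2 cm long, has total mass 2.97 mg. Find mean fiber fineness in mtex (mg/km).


Formula: fineness (mtex) = mass (mg) / total length (km) = (mass_mg / total_length_m) * 1000
Step 1: Convert fiber length: 2.2 cm = 0.022 m
Step 2: Total fiber length = 480 * 0.022 = 10.56 m
Step 3: Linear density = 2.97 mg / 10.56 m = 0.2813 mg/m
Step 4: fineness = 0.2813 * 1000 = 281.3 mtex

281.3 mtex


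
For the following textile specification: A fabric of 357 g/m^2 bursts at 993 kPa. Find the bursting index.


Formula: Bursting Index = Bursting Strength / Fabric GSM
BI = 993 kPa / 357 g/m^2
BI = 2.782 kPa/(g/m^2)

2.782 kPa/(g/m^2)


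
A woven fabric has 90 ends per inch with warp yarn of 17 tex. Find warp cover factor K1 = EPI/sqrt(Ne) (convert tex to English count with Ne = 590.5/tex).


Formula: K1 = EPI / sqrt(Ne), with Ne = 590.5 / tex_warp
Step 1: Ne = 590.5 / 17 = 34.735
Step 2: sqrt(Ne) = sqrt(34.735) = 5.8936
Step 3: K1 = 90 / 5.8936 = 15.3

15.3


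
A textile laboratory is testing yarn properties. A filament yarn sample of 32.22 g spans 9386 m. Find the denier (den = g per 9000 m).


Formula: den = (mass_g / length_m) * 9000
Substituting: den = (32.22 / 9386) * 9000
Intermediate: 32.22 / 9386 = 0.00343277 g/m
den = 0.00343277 * 9000 = 30.9 denier

30.9 denier


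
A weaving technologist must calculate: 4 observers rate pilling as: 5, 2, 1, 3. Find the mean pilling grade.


Formula: Mean = sum / count
Sum = 5 + 2 + 1 + 3 = 11
Mean = 11 / 4 = 2.8

2.8


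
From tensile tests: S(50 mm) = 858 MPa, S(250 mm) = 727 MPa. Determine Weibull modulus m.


Formula: m = ln(L1/L2) / ln(S2/S1)
Step 1: ln(L1/L2) = ln(50/250) = -1.60944
Step 2: S2/S1 = 727/858 = 0.84732
Step 3: ln(S2/S1) = ln(0.84732) = -0.16568
Step 4: m = -1.60944 / -0.16568 = 9.71

9.71 (Weibull m)


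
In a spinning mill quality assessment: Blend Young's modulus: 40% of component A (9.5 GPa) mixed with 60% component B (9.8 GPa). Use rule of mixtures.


Formula: Blend property = (fraction_A * property_A) + (fraction_B * property_B)
Step 1: Contribution A = 40/100 * 9.5 GPa = 3.8 GPa
Step 2: Contribution B = 60/100 * 9.8 GPa = 5.88 GPa
Step 3: Blend Young's modulus = 3.8 + 5.88 = 9.68 GPa

9.68 GPa


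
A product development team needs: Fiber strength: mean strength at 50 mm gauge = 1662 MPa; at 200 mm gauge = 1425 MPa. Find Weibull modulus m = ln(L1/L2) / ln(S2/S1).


Formula: m = ln(L1/L2) / ln(S2/S1)
Step 1: ln(L1/L2) = ln(50/200) = -1.38629
Step 2: S2/S1 = 1425/1662 = 0.8574
Step 3: ln(S2/S1) = ln(0.8574) = -0.15385
Step 4: m = -1.38629 / -0.15385 = 9.01

9.01 (Weibull m)


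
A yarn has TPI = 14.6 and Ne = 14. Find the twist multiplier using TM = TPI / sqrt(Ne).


Formula: TM = TPI / sqrt(Ne)
Step 1: sqrt(Ne) = sqrt(14) = 3.7417
Step 2: TM = 14.6 / 3.7417 = 3.90

3.90 TM


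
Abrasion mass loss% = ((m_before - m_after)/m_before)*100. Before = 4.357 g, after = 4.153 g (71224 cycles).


Formula: Mass loss% = ((m_before - m_after) / m_before) * 100
Step 1: Mass loss = 4.357 - 4.153 = 0.204 g
Step 2: Ratio = 0.204 / 4.357 = 0.0468212
Step 3: Mass loss% = 0.0468212 * 100 = 4.68212% ≈ 4.68%

4.68%


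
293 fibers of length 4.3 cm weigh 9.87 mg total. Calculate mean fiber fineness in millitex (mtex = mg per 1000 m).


Formula: fineness (mtex) = mass (mg) / total length (km) = (mass_mg / total_length_m) * 1000
Step 1: Convert fiber length: 4.3 cm = 0.043 m
Step 2: Total fiber length = 293 * 0.043 = 12.599 m
Step 3: Linear density = 9.87 mg / 12.599 m = 0.7834 mg/m
Step 4: fineness = 0.7834 * 1000 = 783.4 mtex

783.4 mtex


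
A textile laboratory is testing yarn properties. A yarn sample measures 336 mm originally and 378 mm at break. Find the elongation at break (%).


Formula: Elongation (%) = ((L_break - L0) / L0) * 100
Step 1: Extension = 378 - 336 = 42 mm
Step 2: Elongation = (42 / 336) * 100
Step 3: Elongation = 0.125 * 100 = 12.5%

12.5%


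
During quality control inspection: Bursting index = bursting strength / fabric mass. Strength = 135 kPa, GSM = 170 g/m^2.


Formula: Bursting Index = Bursting Strength / Fabric GSM
BI = 135 kPa / 170 g/m^2
BI = 0.794 kPa/(g/m^2)

0.794 kPa/(g/m^2)


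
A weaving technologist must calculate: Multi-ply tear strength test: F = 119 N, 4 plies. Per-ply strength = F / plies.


Formula: Per-ply strength = Total force / Number of plies
Per-ply = 119 N / 4
Per-ply = 29.75 N

29.75 N


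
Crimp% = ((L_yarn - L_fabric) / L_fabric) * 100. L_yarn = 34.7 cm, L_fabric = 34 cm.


Formula: Crimp% = ((L_yarn - L_fabric) / L_fabric) * 100
Step 1: Extension = 34.7 - 34 = 0.7 cm
Step 2: Crimp% = (0.7 / 34) * 100
Step 3: Crimp% = 0.020588 * 100 = 2.0588% ≈ 2.1%

2.1%


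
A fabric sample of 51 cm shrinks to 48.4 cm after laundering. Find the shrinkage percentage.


Formula: Shrinkage% = ((L_before - L_after) / L_before) * 100
Step 1: Shrinkage = 51 - 48.4 = 2.6 cm
Step 2: Shrinkage% = (2.6 / 51) * 100
Step 3: Shrinkage% = 0.05098 * 100 = 5.098% ≈ 5.1%

5.1%


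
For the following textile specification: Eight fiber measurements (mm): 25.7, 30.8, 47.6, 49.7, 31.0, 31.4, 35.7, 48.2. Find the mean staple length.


Formula: Mean = sum of lengths / count
Sum = 25.7 + 30.8 + 47.6 + 49.7 + 31.0 + 31.4 + 35.7 + 48.2
Sum = 300.1 mm
Mean = 300.1 / 8 = 37.51 mm

37.51 mm


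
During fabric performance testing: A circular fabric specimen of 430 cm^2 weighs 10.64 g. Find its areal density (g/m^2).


Formula: GSM = mass_g / area_m2
Step 1: Convert area: 430 cm^2 = 430 / 10000 = 0.043 m^2
Step 2: GSM = 10.64 g / 0.043 m^2 = 247.4 g/m^2

247.4 g/m^2


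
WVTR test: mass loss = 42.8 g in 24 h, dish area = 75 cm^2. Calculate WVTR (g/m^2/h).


Formula: WVTR = mass_loss / (area * time)
Step 1: Convert area: 75 cm^2 = 0.0075 m^2
Step 2: WVTR = 42.8 g / (0.0075 m^2 * 24 h)
Step 3: WVTR = 42.8 / 0.18 = 237.8 g/m^2/h

237.8 g/m^2/h


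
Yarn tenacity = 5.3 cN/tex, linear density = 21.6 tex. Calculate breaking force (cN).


Formula: Breaking force = Tenacity * Linear density
F = 5.3 cN/tex * 21.6 tex
F = 114.48 cN

114.48 cN


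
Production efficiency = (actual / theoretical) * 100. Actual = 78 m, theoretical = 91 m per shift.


Formula: Efficiency% = (Actual output / Theoretical output) * 100
Efficiency% = (78 / 91) * 100
Efficiency% = 0.857143 * 100 = 85.7143% ≈ 85.7%

85.7%


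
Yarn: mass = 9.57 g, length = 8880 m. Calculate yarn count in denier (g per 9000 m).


Formula: den = (mass_g / length_m) * 9000
Substituting: den = (9.57 / 8880) * 9000
Intermediate: 9.57 / 8880 = 0.0010777 g/m
den = 0.0010777 * 9000 = 9.7 denier

9.7 denier


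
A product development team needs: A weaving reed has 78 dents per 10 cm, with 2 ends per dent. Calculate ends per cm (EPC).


Formula: EPC = (dents per 10 cm * ends per dent) / 10
Step 1: Total ends per 10 cm = 78 * 2 = 156
Step 2: EPC = 156 / 10 = 15.6 ends/cm

15.6 ends/cm


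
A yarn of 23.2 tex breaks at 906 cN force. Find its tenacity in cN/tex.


Formula: Tenacity = Breaking force / Linear density
Tenacity = 906 cN / 23.2 tex
Tenacity = 39.05 cN/tex

39.05 cN/tex


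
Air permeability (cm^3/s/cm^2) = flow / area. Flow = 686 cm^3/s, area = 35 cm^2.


Formula: Air Permeability = Airflow / Test Area
AP = 686 cm^3/s / 35 cm^2
AP = 19.6 cm^3/s/cm^2

19.6 cm^3/s/cm^2


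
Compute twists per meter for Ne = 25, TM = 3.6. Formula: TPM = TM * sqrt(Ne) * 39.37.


Formula: TPM = TM * sqrt(Ne) * 39.37
Step 1: sqrt(Ne) = sqrt(25) = 5
Step 2: TM * sqrt(Ne) = 3.6 * 5 = 18
Step 3: TPM = 18 * 39.37 = 709 twists/m

709 twists/m


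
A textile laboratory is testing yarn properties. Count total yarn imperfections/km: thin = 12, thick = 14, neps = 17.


Formula: Total = thin places + thick places + neps
Total = 12 + 14 + 17
Total = 43 imperfections/km

43 imperfections/km


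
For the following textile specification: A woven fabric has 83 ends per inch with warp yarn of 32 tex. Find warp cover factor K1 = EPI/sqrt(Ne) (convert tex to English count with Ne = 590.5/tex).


Formula: K1 = EPI / sqrt(Ne), with Ne = 590.5 / tex_warp
Step 1: Ne = 590.5 / 32 = 18.453
Step 2: sqrt(Ne) = sqrt(18.453) = 4.2957
Step 3: K1 = 83 / 4.2957 = 19.3

19.3


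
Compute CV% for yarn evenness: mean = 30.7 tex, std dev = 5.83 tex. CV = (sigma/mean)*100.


Formula: CV% = (standard deviation / mean) * 100
Step 1: Ratio = 5.83 / 30.7 = 0.189902
Step 2: CV% = 0.189902 * 100 = 18.9902% ≈ 19.0%

19.0%


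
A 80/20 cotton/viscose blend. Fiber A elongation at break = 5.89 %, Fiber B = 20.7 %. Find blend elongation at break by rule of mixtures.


Formula: Blend property = (fraction_A * property_A) + (fraction_B * property_B)
Step 1: Contribution A = 80/100 * 5.89 % = 4.712 %
Step 2: Contribution B = 20/100 * 20.7 % = 4.14 %
Step 3: Blend elongation at break = 4.712 + 4.14 = 8.852 %

8.852 %


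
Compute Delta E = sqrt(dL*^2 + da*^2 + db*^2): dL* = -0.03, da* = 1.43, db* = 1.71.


Formula: Delta E = sqrt(dL*^2 + da*^2 + db*^2)
Step 1: dL*^2 = (-0.03)^2 = 0.0009
Step 2: da*^2 = 1.43^2 = 2.0449
Step 3: db*^2 = 1.71^2 = 2.9241
Step 4: Sum = 0.0009 + 2.0449 + 2.9241 = 4.9699
Step 5: Delta E = sqrt(4.9699) = 2.23

2.23 Delta E


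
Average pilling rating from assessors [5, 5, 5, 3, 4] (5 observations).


Formula: Mean = sum / count
Sum = 5 + 5 + 5 + 3 + 4 = 22
Mean = 22 / 5 = 4.4

4.4


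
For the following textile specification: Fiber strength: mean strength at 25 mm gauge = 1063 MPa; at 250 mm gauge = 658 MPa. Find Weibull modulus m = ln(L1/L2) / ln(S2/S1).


Formula: m = ln(L1/L2) / ln(S2/S1)
Step 1: ln(L1/L2) = ln(25/250) = -2.30259
Step 2: S2/S1 = 658/1063 = 0.619
Step 3: ln(S2/S1) = ln(0.619) = -0.47965
Step 4: m = -2.30259 / -0.47965 = 4.80

4.80 (Weibull m)


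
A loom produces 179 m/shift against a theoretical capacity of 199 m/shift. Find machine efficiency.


Formula: Efficiency% = (Actual output / Theoretical output) * 100
Efficiency% = (179 / 199) * 100
Efficiency% = 0.899497 * 100 = 89.9497% ≈ 89.9%

89.9%


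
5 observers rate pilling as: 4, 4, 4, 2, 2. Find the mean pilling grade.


Formula: Mean = sum / count
Sum = 4 + 4 + 4 + 2 + 2 = 16
Mean = 16 / 5 = 3.2

3.2


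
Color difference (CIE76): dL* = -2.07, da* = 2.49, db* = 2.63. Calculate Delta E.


Formula: Delta E = sqrt(dL*^2 + da*^2 + db*^2)
Step 1: dL*^2 = (-2.07)^2 = 4.2849
Step 2: da*^2 = 2.49^2 = 6.2001
Step 3: db*^2 = 2.63^2 = 6.9169
Step 4: Sum = 4.2849 + 6.2001 + 6.9169 = 17.4019
Step 5: Delta E = sqrt(17.4019) = 4.17

4.17 Delta E


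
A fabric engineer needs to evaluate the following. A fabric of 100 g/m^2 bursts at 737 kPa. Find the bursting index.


Formula: Bursting Index = Bursting Strength / Fabric GSM
BI = 737 kPa / 100 g/m^2
BI = 7.370 kPa/(g/m^2)

7.370 kPa/(g/m^2)


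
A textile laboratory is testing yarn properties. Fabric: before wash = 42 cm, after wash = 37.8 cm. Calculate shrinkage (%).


Formula: Shrinkage% = ((L_before - L_after) / L_before) * 100
Step 1: Shrinkage = 42 - 37.8 = 4.2 cm
Step 2: Shrinkage% = (4.2 / 42) * 100
Step 3: Shrinkage% = 0.1 * 100 = 10.0%

10.0%


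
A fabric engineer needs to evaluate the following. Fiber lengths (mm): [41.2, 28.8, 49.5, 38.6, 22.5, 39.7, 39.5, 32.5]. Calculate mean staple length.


Formula: Mean = sum of lengths / count
Sum = 41.2 + 28.8 + 49.5 + 38.6 + 22.5 + 39.7 + 39.5 + 32.5
Sum = 292.3 mm
Mean = 292.3 / 8 = 36.54 mm

36.54 mm


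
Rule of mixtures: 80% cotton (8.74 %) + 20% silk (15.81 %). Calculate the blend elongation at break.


Formula: Blend property = (fraction_A * property_A) + (fraction_B * property_B)
Step 1: Contribution A = 80/100 * 8.74 % = 6.992 %
Step 2: Contribution B = 20/100 * 15.81 % = 3.162 %
Step 3: Blend elongation at break = 6.992 + 3.162 = 10.154 %

10.154 %


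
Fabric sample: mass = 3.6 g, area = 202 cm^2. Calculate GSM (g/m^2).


Formula: GSM = mass_g / area_m2
Step 1: Convert area: 202 cm^2 = 202 / 10000 = 0.0202 m^2
Step 2: GSM = 3.6 g / 0.0202 m^2 = 178.2 g/m^2

178.2 g/m^2


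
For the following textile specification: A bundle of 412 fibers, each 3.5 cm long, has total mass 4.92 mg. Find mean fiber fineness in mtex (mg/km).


Formula: fineness (mtex) = mass (mg) / total length (km) = (mass_mg / total_length_m) * 1000
Step 1: Convert fiber length: 3.5 cm = 0.035 m
Step 2: Total fiber length = 412 * 0.035 = 14.42 m
Step 3: Linear density = 4.92 mg / 14.42 m = 0.3412 mg/m
Step 4: fineness = 0.3412 * 1000 = 341.2 mtex

341.2 mtex


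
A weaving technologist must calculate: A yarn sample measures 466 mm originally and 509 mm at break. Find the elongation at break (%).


Formula: Elongation (%) = ((L_break - L0) / L0) * 100
Step 1: Extension = 509 - 466 = 43 mm
Step 2: Elongation = (43 / 466) * 100
Step 3: Elongation = 0.092275 * 100 = 9.2275% ≈ 9.2%

9.2%


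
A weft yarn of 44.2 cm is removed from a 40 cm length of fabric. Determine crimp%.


Formula: Crimp% = ((L_yarn - L_fabric) / L_fabric) * 100
Step 1: Extension = 44.2 - 40 = 4.2 cm
Step 2: Crimp% = (4.2 / 40) * 100
Step 3: Crimp% = 0.105 * 100 = 10.5%

10.5%


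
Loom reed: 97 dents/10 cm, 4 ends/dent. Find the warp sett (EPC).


Formula: EPC = (dents per 10 cm * ends per dent) / 10
Step 1: Total ends per 10 cm = 97 * 4 = 388
Step 2: EPC = 388 / 10 = 38.8 ends/cm

38.8 ends/cm


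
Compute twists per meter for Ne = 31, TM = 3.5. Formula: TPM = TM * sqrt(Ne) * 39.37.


Formula: TPM = TM * sqrt(Ne) * 39.37
Step 1: sqrt(Ne) = sqrt(31) = 5.5678
Step 2: TM * sqrt(Ne) = 3.5 * 5.5678 = 19.4873
Step 3: TPM = 19.4873 * 39.37 = 767 twists/m

767 twists/m


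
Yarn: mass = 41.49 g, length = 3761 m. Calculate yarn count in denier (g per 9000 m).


Formula: den = (mass_g / length_m) * 9000
Substituting: den = (41.49 / 3761) * 9000
Intermediate: 41.49 / 3761 = 0.01103164 g/m
den = 0.01103164 * 9000 = 99.3 denier

99.3 denier


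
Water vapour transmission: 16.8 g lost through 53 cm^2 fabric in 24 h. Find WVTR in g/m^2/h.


Formula: WVTR = mass_loss / (area * time)
Step 1: Convert area: 53 cm^2 = 0.0053 m^2
Step 2: WVTR = 16.8 g / (0.0053 m^2 * 24 h)
Step 3: WVTR = 16.8 / 0.1272 = 132.1 g/m^2/h

132.1 g/m^2/h


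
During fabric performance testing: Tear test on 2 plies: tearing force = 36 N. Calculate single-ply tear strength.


Formula: Per-ply strength = Total force / Number of plies
Per-ply = 36 N / 2
Per-ply = 18 N

18 N


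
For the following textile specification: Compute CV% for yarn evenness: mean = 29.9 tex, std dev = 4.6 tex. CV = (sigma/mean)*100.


Formula: CV% = (standard deviation / mean) * 100
Step 1: Ratio = 4.6 / 29.9 = 0.153846
Step 2: CV% = 0.153846 * 100 = 15.3846% ≈ 15.4%

15.4%


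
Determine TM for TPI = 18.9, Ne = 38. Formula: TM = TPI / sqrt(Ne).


Formula: TM = TPI / sqrt(Ne)
Step 1: sqrt(Ne) = sqrt(38) = 6.1644
Step 2: TM = 18.9 / 6.1644 = 3.07

3.07 TM


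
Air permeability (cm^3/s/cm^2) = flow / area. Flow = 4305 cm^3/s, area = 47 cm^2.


Formula: Air Permeability = Airflow / Test Area
AP = 4305 cm^3/s / 47 cm^2
AP = 91.6 cm^3/s/cm^2

91.6 cm^3/s/cm^2


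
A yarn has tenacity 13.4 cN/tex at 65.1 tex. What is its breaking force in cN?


Formula: Breaking force = Tenacity * Linear density
F = 13.4 cN/tex * 65.1 tex
F = 872.34 cN

872.34 cN


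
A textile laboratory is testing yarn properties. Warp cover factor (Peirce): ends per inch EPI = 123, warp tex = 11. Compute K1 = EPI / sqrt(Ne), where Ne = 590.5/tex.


Formula: K1 = EPI / sqrt(Ne), with Ne = 590.5 / tex_warp
Step 1: Ne = 590.5 / 11 = 53.682
Step 2: sqrt(Ne) = sqrt(53.682) = 7.3268
Step 3: K1 = 123 / 7.3268 = 16.8

16.8


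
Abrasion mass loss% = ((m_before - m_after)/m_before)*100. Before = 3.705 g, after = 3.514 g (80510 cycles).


Formula: Mass loss% = ((m_before - m_after) / m_before) * 100
Step 1: Mass loss = 3.705 - 3.514 = 0.191 g
Step 2: Ratio = 0.191 / 3.705 = 0.051552
Step 3: Mass loss% = 0.051552 * 100 = 5.1552% ≈ 5.16%

5.16%


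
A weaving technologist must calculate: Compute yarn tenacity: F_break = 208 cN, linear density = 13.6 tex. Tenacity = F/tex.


Formula: Tenacity = Breaking force / Linear density
Tenacity = 208 cN / 13.6 tex
Tenacity = 15.29 cN/tex

15.29 cN/tex


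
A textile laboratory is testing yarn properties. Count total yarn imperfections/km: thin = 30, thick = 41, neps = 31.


Formula: Total = thin places + thick places + neps
Total = 30 + 41 + 31
Total = 102 imperfections/km

102 imperfections/km


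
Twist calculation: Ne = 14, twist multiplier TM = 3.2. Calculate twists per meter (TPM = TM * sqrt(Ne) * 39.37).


Formula: TPM = TM * sqrt(Ne) * 39.37
Step 1: sqrt(Ne) = sqrt(14) = 3.7417
Step 2: TM * sqrt(Ne) = 3.2 * 3.7417 = 11.9734
Step 3: TPM = 11.9734 * 39.37 = 471 twists/m

471 twists/m


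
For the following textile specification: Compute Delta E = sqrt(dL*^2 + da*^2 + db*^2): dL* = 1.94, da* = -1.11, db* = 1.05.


Formula: Delta E = sqrt(dL*^2 + da*^2 + db*^2)
Step 1: dL*^2 = 1.94^2 = 3.7636
Step 2: da*^2 = (-1.11)^2 = 1.2321
Step 3: db*^2 = 1.05^2 = 1.1025
Step 4: Sum = 3.7636 + 1.2321 + 1.1025 = 6.0982
Step 5: Delta E = sqrt(6.0982) = 2.47

2.47 Delta E


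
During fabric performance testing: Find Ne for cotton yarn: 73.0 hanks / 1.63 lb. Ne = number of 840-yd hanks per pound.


Formula: Ne = hanks / mass_lb
Substituting: Ne = 73.0 / 1.63
Ne = 44.8

44.8 Ne


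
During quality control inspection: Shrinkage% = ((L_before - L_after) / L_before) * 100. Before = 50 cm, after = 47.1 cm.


Formula: Shrinkage% = ((L_before - L_after) / L_before) * 100
Step 1: Shrinkage = 50 - 47.1 = 2.9 cm
Step 2: Shrinkage% = (2.9 / 50) * 100
Step 3: Shrinkage% = 0.058 * 100 = 5.8%

5.8%
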